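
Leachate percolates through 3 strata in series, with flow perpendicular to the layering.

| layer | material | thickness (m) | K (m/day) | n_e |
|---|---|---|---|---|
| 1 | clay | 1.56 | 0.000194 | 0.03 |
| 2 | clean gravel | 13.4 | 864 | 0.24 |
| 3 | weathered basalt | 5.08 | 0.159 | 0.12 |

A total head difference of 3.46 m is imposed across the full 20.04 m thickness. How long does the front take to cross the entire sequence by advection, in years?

24.7

With flow normal to the layers, continuity requires the same specific discharge q through every layer.
Σ(b_i/K_i) = 1.56/0.000194 + 13.4/864 + 5.08/0.159 = 8073 d.
q = Δh / Σ(b_i/K_i) = 3.46 / 8073 = 0.0004286 m/day.
In each layer the seepage velocity is v_i = q/n_i, so the layer transit time is t_i = b_i·n_i / q:
  layer 1 (clay): t_1 = 1.56 × 0.03 / 0.0004286 = 109.2 d
  layer 2 (clean gravel): t_2 = 13.4 × 0.24 / 0.0004286 = 7504 d
  layer 3 (weathered basalt): t_3 = 5.08 × 0.12 / 0.0004286 = 1422 d
Total t = Σ t_i = 9035 days = 24.74 years.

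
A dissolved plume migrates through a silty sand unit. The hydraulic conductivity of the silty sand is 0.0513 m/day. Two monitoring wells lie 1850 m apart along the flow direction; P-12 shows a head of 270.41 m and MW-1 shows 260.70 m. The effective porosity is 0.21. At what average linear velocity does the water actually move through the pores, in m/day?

0.00128

Hydraulic gradient i = (270.41 − 260.70) / 1850 = 9.71 / 1850 = 0.005249.
Darcy flux q = K · i = 0.05130 × 0.005249 = 0.0002693 m/day.
Seepage velocity v = q / n_e = 0.0002693 / 0.21 = 0.001282 m/day.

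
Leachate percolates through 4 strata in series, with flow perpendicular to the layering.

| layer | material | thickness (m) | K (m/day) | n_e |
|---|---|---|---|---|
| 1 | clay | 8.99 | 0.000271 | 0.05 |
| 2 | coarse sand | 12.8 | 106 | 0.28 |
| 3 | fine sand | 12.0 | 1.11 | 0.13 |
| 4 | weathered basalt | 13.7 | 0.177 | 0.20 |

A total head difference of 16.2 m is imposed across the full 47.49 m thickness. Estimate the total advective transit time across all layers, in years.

With flow normal to the layers, continuity requires the same specific discharge q through every layer.
Σ(b_i/K_i) = 8.99/0.000271 + 12.8/106 + 12.0/1.11 + 13.7/0.177 = 33262 d.
q = Δh / Σ(b_i/K_i) = 16.2 / 33262 = 0.0004870 m/day.
In each layer the seepage velocity is v_i = q/n_i, so the layer transit time is t_i = b_i·n_i / q:
  layer 1 (clay): t_1 = 8.99 × 0.05 / 0.0004870 = 922.9 d
  layer 2 (coarse sand): t_2 = 12.8 × 0.28 / 0.0004870 = 7359 d
  layer 3 (fine sand): t_3 = 12.0 × 0.13 / 0.0004870 = 3203 d
  layer 4 (weathered basalt): t_4 = 13.7 × 0.20 / 0.0004870 = 5626 d
Total t = Σ t_i = 17110 days = 46.85 years.

46.8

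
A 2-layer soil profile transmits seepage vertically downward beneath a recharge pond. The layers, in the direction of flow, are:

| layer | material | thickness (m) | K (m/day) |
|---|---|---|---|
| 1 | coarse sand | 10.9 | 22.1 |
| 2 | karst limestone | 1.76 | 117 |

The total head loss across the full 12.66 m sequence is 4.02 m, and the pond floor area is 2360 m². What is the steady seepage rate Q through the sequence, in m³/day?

Flow is perpendicular to layering, so the layers act in series and the equivalent K is the thickness-weighted harmonic mean.
Total thickness L = 10.9 + 1.76 = 12.66 m.
Σ(b_i/K_i) = 10.9/22.1 + 1.76/117 = 0.5083 d.
K_eq = L / Σ(b_i/K_i) = 12.66 / 0.5083 = 24.91 m/day.
Q = K_eq · A · (Δh/L) = 24.91 × 2360 × (4.02/12.66) = 18666 m³/day.

18700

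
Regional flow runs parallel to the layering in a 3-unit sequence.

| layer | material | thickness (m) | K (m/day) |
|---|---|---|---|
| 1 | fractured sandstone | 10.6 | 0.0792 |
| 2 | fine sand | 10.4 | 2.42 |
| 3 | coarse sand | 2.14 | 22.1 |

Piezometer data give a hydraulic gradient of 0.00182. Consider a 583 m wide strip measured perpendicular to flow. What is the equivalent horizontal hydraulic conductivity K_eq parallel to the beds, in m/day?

3.17

Flow is parallel to layering, so each bed carries its own Darcy discharge and the transmissivities add.
Σ(K_i·b_i) = 0.0792×10.6 + 2.42×10.4 + 22.1×2.14 = 73.30 m²/day.
Total thickness b = 23.14 m, so K_eq = Σ(K_i·b_i)/b = 3.168 m/day.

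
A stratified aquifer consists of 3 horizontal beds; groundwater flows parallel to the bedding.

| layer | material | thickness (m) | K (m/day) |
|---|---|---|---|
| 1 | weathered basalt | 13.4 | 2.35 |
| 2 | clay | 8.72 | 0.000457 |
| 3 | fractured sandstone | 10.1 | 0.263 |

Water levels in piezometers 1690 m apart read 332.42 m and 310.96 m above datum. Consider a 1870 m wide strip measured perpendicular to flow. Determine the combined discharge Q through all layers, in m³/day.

811

Flow is parallel to layering, so each bed carries its own Darcy discharge and the transmissivities add.
Σ(K_i·b_i) = 2.35×13.4 + 0.000457×8.72 + 0.263×10.1 = 34.15 m²/day.
Hydraulic gradient i = (332.42 − 310.96) / 1690 = 21.46 / 1690 = 0.01270.
Q = Σ(K_i·b_i) · W · i = 34.15 × 1870 × 0.01270 = 810.9 m³/day.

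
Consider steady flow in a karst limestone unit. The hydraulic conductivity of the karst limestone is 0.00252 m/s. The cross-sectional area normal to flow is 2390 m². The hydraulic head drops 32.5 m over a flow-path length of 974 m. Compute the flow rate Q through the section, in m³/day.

17400

Convert K: 0.00252 m/s × 86400 = 217.7 m/day.
Hydraulic gradient i = Δh / L = 32.5 / 974 = 0.03337.
Darcy's law: Q = K · A · i = 217.7 × 2390 × 0.03337 = 17363 m³/day.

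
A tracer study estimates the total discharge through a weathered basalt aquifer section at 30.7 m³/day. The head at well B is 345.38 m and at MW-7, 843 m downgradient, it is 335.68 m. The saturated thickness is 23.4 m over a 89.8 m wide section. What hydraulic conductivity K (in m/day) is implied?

Cross-sectional area A = 89.8 × 23.4 = 2101 m².
Hydraulic gradient i = (345.38 − 335.68) / 843 = 9.7 / 843 = 0.01151.
From Q = K·A·i, K = Q / (A·i) = 30.7 / (2101 × 0.01151) = 1.270 m/day.

1.27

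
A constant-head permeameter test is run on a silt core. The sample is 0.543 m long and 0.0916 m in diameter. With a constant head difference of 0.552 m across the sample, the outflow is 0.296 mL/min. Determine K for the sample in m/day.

0.0636

Cross-sectional area A = π·(d/2)² = π × (0.0916/2)² = 0.006590 m².
Convert discharge: 0.296 mL/min = 4.933e-09 m³/s.
Darcy's law rearranged: K = Q·L / (A·Δh) = 4.933e-09 × 0.543 / (0.006590 × 0.552) = 7.364e-07 m/s = 0.06363 m/day.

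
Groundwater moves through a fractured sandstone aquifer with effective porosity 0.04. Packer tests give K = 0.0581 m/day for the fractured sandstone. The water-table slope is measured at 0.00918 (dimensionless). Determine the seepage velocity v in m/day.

Hydraulic gradient i = 0.00918.
Darcy flux q = K · i = 0.05810 × 0.009180 = 0.0005334 m/day.
Seepage velocity v = q / n_e = 0.0005334 / 0.04 = 0.01333 m/day.

0.0133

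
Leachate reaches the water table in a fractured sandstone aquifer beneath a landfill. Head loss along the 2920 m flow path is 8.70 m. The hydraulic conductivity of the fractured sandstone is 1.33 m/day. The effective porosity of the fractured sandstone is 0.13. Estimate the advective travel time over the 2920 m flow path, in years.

Hydraulic gradient i = Δh / L = 8.70 / 2920 = 0.002979.
Darcy flux q = K · i = 1.330 × 0.002979 = 0.003963 m/day.
Seepage velocity v = q / n_e = 0.003963 / 0.13 = 0.03048 m/day.
Travel time t = L / v = 2920 / 0.03048 = 95794 days = 262.3 years.

262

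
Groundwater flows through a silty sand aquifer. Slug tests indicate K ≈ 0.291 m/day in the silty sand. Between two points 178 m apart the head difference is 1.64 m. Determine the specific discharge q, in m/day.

0.00268

Hydraulic gradient i = Δh / L = 1.64 / 178 = 0.009213.
Specific discharge q = K · i = 0.2910 × 0.009213 = 0.002681 m/day.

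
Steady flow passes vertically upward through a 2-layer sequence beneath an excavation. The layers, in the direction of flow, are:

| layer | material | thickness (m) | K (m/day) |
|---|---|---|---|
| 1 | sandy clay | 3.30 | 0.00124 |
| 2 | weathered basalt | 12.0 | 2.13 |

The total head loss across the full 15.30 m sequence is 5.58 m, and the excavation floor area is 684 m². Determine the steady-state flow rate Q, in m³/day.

Flow is perpendicular to layering, so the layers act in series and the equivalent K is the thickness-weighted harmonic mean.
Total thickness L = 3.30 + 12.0 = 15.30 m.
Σ(b_i/K_i) = 3.30/0.00124 + 12.0/2.13 = 2667 d.
K_eq = L / Σ(b_i/K_i) = 15.30 / 2667 = 0.005737 m/day.
Q = K_eq · A · (Δh/L) = 0.005737 × 684 × (5.58/15.30) = 1.431 m³/day.

1.43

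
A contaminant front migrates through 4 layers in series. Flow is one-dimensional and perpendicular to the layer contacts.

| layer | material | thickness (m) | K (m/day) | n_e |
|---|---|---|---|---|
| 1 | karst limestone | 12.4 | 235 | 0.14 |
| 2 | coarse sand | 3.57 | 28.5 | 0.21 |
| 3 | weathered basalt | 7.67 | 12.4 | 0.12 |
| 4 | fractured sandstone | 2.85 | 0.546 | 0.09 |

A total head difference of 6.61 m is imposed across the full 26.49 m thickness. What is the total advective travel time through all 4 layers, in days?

3.33

With flow normal to the layers, continuity requires the same specific discharge q through every layer.
Σ(b_i/K_i) = 12.4/235 + 3.57/28.5 + 7.67/12.4 + 2.85/0.546 = 6.016 d.
q = Δh / Σ(b_i/K_i) = 6.61 / 6.016 = 1.099 m/day.
In each layer the seepage velocity is v_i = q/n_i, so the layer transit time is t_i = b_i·n_i / q:
  layer 1 (karst limestone): t_1 = 12.4 × 0.14 / 1.099 = 1.580 d
  layer 2 (coarse sand): t_2 = 3.57 × 0.21 / 1.099 = 0.6824 d
  layer 3 (weathered basalt): t_3 = 7.67 × 0.12 / 1.099 = 0.8377 d
  layer 4 (fractured sandstone): t_4 = 2.85 × 0.09 / 1.099 = 0.2335 d
Total t = Σ t_i = 3.334 days.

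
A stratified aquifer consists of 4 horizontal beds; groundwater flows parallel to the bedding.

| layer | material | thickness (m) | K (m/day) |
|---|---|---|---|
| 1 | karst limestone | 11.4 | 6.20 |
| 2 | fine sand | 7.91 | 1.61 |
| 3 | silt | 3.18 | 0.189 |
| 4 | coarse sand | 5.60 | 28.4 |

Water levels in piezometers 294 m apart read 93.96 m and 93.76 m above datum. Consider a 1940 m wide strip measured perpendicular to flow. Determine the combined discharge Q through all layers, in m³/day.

321

Flow is parallel to layering, so each bed carries its own Darcy discharge and the transmissivities add.
Σ(K_i·b_i) = 6.20×11.4 + 1.61×7.91 + 0.189×3.18 + 28.4×5.60 = 243.1 m²/day.
Hydraulic gradient i = (93.96 − 93.76) / 294 = 0.2 / 294 = 0.0006803.
Q = Σ(K_i·b_i) · W · i = 243.1 × 1940 × 0.0006803 = 320.8 m³/day.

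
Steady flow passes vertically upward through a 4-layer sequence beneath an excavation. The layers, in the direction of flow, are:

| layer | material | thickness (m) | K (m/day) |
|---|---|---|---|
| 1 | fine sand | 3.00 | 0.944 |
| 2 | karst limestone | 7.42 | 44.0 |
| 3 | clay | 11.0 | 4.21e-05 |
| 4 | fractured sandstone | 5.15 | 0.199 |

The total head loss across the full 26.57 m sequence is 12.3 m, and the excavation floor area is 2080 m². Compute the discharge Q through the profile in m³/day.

0.0979

Flow is perpendicular to layering, so the layers act in series and the equivalent K is the thickness-weighted harmonic mean.
Total thickness L = 3.00 + 7.42 + 11.0 + 5.15 = 26.57 m.
Σ(b_i/K_i) = 3.00/0.944 + 7.42/44.0 + 11.0/4.21e-05 + 5.15/0.199 = 2.613e+05 d.
K_eq = L / Σ(b_i/K_i) = 26.57 / 2.613e+05 = 0.0001017 m/day.
Q = K_eq · A · (Δh/L) = 0.0001017 × 2080 × (12.3/26.57) = 0.09791 m³/day.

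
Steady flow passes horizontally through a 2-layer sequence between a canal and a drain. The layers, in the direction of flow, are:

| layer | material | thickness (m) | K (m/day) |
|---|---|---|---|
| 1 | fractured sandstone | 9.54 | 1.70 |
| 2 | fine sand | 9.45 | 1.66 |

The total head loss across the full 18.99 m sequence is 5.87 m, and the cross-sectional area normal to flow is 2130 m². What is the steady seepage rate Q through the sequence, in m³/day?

1110

Flow is perpendicular to layering, so the layers act in series and the equivalent K is the thickness-weighted harmonic mean.
Total thickness L = 9.54 + 9.45 = 18.99 m.
Σ(b_i/K_i) = 9.54/1.70 + 9.45/1.66 = 11.30 d.
K_eq = L / Σ(b_i/K_i) = 18.99 / 11.30 = 1.680 m/day.
Q = K_eq · A · (Δh/L) = 1.680 × 2130 × (5.87/18.99) = 1106 m³/day.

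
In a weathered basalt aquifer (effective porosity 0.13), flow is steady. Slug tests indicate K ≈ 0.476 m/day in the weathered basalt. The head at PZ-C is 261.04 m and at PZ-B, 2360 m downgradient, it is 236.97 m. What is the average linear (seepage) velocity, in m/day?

Hydraulic gradient i = (261.04 − 236.97) / 2360 = 24.07 / 2360 = 0.01020.
Darcy flux q = K · i = 0.4760 × 0.01020 = 0.004855 m/day.
Seepage velocity v = q / n_e = 0.004855 / 0.13 = 0.03734 m/day.

0.0373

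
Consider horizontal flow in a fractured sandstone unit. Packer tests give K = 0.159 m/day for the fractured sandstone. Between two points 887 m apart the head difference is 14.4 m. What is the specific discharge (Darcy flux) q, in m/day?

Hydraulic gradient i = Δh / L = 14.4 / 887 = 0.01623.
Specific discharge q = K · i = 0.1590 × 0.01623 = 0.002581 m/day.

0.00258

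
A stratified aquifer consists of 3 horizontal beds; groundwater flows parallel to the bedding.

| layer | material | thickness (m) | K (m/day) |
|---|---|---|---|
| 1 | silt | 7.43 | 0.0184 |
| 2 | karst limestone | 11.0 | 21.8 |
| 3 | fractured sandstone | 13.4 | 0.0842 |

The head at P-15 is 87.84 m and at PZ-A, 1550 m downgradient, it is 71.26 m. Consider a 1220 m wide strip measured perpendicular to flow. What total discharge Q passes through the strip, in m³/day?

3150

Flow is parallel to layering, so each bed carries its own Darcy discharge and the transmissivities add.
Σ(K_i·b_i) = 0.0184×7.43 + 21.8×11.0 + 0.0842×13.4 = 241.1 m²/day.
Hydraulic gradient i = (87.84 − 71.26) / 1550 = 16.58 / 1550 = 0.01070.
Q = Σ(K_i·b_i) · W · i = 241.1 × 1220 × 0.01070 = 3146 m³/day.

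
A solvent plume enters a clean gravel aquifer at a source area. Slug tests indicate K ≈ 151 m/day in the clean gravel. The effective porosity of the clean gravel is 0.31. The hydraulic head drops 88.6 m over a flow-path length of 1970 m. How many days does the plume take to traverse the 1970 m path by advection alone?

89.9

Hydraulic gradient i = Δh / L = 88.6 / 1970 = 0.04497.
Darcy flux q = K · i = 151.0 × 0.04497 = 6.791 m/day.
Seepage velocity v = q / n_e = 6.791 / 0.31 = 21.91 m/day.
Travel time t = L / v = 1970 / 21.91 = 89.93 days.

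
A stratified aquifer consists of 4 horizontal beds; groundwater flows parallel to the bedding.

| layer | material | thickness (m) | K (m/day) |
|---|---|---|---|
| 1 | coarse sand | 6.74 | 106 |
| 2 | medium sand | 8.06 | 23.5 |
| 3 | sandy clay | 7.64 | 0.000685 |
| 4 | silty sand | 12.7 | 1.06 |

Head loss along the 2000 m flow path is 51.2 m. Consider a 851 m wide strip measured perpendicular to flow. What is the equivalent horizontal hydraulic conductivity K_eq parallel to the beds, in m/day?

26.1

Flow is parallel to layering, so each bed carries its own Darcy discharge and the transmissivities add.
Σ(K_i·b_i) = 106×6.74 + 23.5×8.06 + 0.000685×7.64 + 1.06×12.7 = 917.3 m²/day.
Total thickness b = 35.14 m, so K_eq = Σ(K_i·b_i)/b = 26.10 m/day.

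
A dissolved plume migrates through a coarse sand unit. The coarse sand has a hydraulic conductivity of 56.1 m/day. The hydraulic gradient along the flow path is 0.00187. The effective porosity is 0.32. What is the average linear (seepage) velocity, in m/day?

Hydraulic gradient i = 0.00187.
Darcy flux q = K · i = 56.10 × 0.001870 = 0.1049 m/day.
Seepage velocity v = q / n_e = 0.1049 / 0.32 = 0.3278 m/day.

0.328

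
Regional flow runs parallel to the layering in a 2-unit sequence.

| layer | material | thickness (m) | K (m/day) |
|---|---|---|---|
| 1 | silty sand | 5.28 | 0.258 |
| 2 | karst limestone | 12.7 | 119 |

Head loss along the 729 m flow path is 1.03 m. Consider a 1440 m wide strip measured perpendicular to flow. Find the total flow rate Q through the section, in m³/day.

3080

Flow is parallel to layering, so each bed carries its own Darcy discharge and the transmissivities add.
Σ(K_i·b_i) = 0.258×5.28 + 119×12.7 = 1513 m²/day.
Hydraulic gradient i = Δh / L = 1.03 / 729 = 0.001413.
Q = Σ(K_i·b_i) · W · i = 1513 × 1440 × 0.001413 = 3078 m³/day.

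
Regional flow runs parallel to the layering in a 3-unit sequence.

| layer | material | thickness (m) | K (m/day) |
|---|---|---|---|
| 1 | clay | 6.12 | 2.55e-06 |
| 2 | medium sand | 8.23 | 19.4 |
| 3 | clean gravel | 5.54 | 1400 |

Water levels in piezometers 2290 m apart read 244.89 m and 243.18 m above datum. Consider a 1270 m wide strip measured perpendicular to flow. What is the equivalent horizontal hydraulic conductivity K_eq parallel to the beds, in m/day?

398

Flow is parallel to layering, so each bed carries its own Darcy discharge and the transmissivities add.
Σ(K_i·b_i) = 2.55e-06×6.12 + 19.4×8.23 + 1400×5.54 = 7916 m²/day.
Total thickness b = 19.89 m, so K_eq = Σ(K_i·b_i)/b = 398.0 m/day.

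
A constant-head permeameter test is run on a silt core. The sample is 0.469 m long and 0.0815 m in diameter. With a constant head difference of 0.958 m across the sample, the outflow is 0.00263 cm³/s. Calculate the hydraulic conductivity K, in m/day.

0.0213

Cross-sectional area A = π·(d/2)² = π × (0.0815/2)² = 0.005217 m².
Convert discharge: 0.00263 cm³/s = 2.630e-09 m³/s.
Darcy's law rearranged: K = Q·L / (A·Δh) = 2.630e-09 × 0.469 / (0.005217 × 0.958) = 2.468e-07 m/s = 0.02132 m/day.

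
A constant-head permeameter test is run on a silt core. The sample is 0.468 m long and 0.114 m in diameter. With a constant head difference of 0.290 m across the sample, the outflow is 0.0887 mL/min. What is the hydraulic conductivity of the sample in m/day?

Cross-sectional area A = π·(d/2)² = π × (0.114/2)² = 0.01021 m².
Convert discharge: 0.0887 mL/min = 1.478e-09 m³/s.
Darcy's law rearranged: K = Q·L / (A·Δh) = 1.478e-09 × 0.468 / (0.01021 × 0.290) = 2.337e-07 m/s = 0.02019 m/day.

0.0202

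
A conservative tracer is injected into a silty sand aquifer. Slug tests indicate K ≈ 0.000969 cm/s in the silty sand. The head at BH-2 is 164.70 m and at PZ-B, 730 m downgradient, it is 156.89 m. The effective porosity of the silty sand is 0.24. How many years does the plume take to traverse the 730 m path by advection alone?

Convert K: 0.000969 cm/s × 864 = 0.8372 m/day.
Hydraulic gradient i = (164.70 − 156.89) / 730 = 7.81 / 730 = 0.01070.
Darcy flux q = K · i = 0.8372 × 0.01070 = 0.008957 m/day.
Seepage velocity v = q / n_e = 0.008957 / 0.24 = 0.03732 m/day.
Travel time t = L / v = 730 / 0.03732 = 19560 days = 53.55 years.

53.6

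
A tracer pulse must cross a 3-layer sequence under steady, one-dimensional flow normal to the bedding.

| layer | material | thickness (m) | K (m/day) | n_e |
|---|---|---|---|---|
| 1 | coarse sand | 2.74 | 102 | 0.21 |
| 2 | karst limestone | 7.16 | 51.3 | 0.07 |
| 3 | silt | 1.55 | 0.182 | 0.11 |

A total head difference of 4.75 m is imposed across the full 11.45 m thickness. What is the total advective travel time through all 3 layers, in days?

2.28

With flow normal to the layers, continuity requires the same specific discharge q through every layer.
Σ(b_i/K_i) = 2.74/102 + 7.16/51.3 + 1.55/0.182 = 8.683 d.
q = Δh / Σ(b_i/K_i) = 4.75 / 8.683 = 0.5471 m/day.
In each layer the seepage velocity is v_i = q/n_i, so the layer transit time is t_i = b_i·n_i / q:
  layer 1 (coarse sand): t_1 = 2.74 × 0.21 / 0.5471 = 1.052 d
  layer 2 (karst limestone): t_2 = 7.16 × 0.07 / 0.5471 = 0.9162 d
  layer 3 (silt): t_3 = 1.55 × 0.11 / 0.5471 = 0.3117 d
Total t = Σ t_i = 2.280 days.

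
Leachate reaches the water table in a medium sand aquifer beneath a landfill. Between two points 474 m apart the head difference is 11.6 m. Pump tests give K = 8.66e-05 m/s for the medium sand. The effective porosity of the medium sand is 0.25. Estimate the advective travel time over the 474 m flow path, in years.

1.77

Convert K: 8.66e-05 m/s × 86400 = 7.482 m/day.
Hydraulic gradient i = Δh / L = 11.6 / 474 = 0.02447.
Darcy flux q = K · i = 7.482 × 0.02447 = 0.1831 m/day.
Seepage velocity v = q / n_e = 0.1831 / 0.25 = 0.7324 m/day.
Travel time t = L / v = 474 / 0.7324 = 647.2 days = 1.772 years.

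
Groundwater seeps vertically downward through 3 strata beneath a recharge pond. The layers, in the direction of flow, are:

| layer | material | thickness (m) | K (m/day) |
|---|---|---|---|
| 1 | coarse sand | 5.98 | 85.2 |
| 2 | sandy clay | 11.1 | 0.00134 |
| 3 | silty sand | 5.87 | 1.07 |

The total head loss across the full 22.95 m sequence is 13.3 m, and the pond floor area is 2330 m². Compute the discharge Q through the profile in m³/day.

Flow is perpendicular to layering, so the layers act in series and the equivalent K is the thickness-weighted harmonic mean.
Total thickness L = 5.98 + 11.1 + 5.87 = 22.95 m.
Σ(b_i/K_i) = 5.98/85.2 + 11.1/0.00134 + 5.87/1.07 = 8289 d.
K_eq = L / Σ(b_i/K_i) = 22.95 / 8289 = 0.002769 m/day.
Q = K_eq · A · (Δh/L) = 0.002769 × 2330 × (13.3/22.95) = 3.739 m³/day.

3.74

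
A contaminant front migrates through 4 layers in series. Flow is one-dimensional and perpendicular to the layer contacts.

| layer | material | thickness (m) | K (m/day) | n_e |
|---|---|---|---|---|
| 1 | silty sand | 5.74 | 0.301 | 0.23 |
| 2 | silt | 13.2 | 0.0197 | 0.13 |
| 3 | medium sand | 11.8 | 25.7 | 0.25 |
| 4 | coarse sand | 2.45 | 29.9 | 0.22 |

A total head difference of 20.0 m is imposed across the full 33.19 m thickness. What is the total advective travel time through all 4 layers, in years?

0.616

With flow normal to the layers, continuity requires the same specific discharge q through every layer.
Σ(b_i/K_i) = 5.74/0.301 + 13.2/0.0197 + 11.8/25.7 + 2.45/29.9 = 689.7 d.
q = Δh / Σ(b_i/K_i) = 20.0 / 689.7 = 0.02900 m/day.
In each layer the seepage velocity is v_i = q/n_i, so the layer transit time is t_i = b_i·n_i / q:
  layer 1 (silty sand): t_1 = 5.74 × 0.23 / 0.02900 = 45.52 d
  layer 2 (silt): t_2 = 13.2 × 0.13 / 0.02900 = 59.17 d
  layer 3 (medium sand): t_3 = 11.8 × 0.25 / 0.02900 = 101.7 d
  layer 4 (coarse sand): t_4 = 2.45 × 0.22 / 0.02900 = 18.59 d
Total t = Σ t_i = 225.0 days = 0.6160 years.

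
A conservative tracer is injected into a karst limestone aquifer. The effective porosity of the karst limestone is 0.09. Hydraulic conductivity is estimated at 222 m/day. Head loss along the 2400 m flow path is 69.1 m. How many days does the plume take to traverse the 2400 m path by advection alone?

Hydraulic gradient i = Δh / L = 69.1 / 2400 = 0.02879.
Darcy flux q = K · i = 222.0 × 0.02879 = 6.392 m/day.
Seepage velocity v = q / n_e = 6.392 / 0.09 = 71.02 m/day.
Travel time t = L / v = 2400 / 71.02 = 33.79 days.

33.8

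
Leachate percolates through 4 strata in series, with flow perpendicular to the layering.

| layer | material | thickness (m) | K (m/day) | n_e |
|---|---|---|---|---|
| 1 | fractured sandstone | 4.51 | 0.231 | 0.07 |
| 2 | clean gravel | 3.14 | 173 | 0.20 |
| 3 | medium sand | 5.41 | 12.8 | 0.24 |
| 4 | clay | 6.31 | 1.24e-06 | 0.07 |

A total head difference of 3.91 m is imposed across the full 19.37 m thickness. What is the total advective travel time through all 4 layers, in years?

9560

With flow normal to the layers, continuity requires the same specific discharge q through every layer.
Σ(b_i/K_i) = 4.51/0.231 + 3.14/173 + 5.41/12.8 + 6.31/1.24e-06 = 5.089e+06 d.
q = Δh / Σ(b_i/K_i) = 3.91 / 5.089e+06 = 7.684e-07 m/day.
In each layer the seepage velocity is v_i = q/n_i, so the layer transit time is t_i = b_i·n_i / q:
  layer 1 (fractured sandstone): t_1 = 4.51 × 0.07 / 7.684e-07 = 4.109e+05 d
  layer 2 (clean gravel): t_2 = 3.14 × 0.20 / 7.684e-07 = 8.173e+05 d
  layer 3 (medium sand): t_3 = 5.41 × 0.24 / 7.684e-07 = 1.690e+06 d
  layer 4 (clay): t_4 = 6.31 × 0.07 / 7.684e-07 = 5.749e+05 d
Total t = Σ t_i = 3.493e+06 days = 9563 years.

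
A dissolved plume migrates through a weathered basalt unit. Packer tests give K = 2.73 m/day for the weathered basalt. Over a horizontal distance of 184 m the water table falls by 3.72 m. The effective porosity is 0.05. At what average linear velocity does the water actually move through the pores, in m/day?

Hydraulic gradient i = Δh / L = 3.72 / 184 = 0.02022.
Darcy flux q = K · i = 2.730 × 0.02022 = 0.05519 m/day.
Seepage velocity v = q / n_e = 0.05519 / 0.05 = 1.104 m/day.

1.10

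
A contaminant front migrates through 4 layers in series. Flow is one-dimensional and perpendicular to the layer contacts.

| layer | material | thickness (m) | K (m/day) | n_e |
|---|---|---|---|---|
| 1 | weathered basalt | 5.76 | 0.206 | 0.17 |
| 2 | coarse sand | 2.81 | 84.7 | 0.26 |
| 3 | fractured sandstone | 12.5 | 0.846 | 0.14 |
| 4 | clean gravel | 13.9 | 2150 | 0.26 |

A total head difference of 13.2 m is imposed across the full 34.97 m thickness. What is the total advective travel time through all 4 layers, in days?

With flow normal to the layers, continuity requires the same specific discharge q through every layer.
Σ(b_i/K_i) = 5.76/0.206 + 2.81/84.7 + 12.5/0.846 + 13.9/2150 = 42.78 d.
q = Δh / Σ(b_i/K_i) = 13.2 / 42.78 = 0.3086 m/day.
In each layer the seepage velocity is v_i = q/n_i, so the layer transit time is t_i = b_i·n_i / q:
  layer 1 (weathered basalt): t_1 = 5.76 × 0.17 / 0.3086 = 3.173 d
  layer 2 (coarse sand): t_2 = 2.81 × 0.26 / 0.3086 = 2.368 d
  layer 3 (fractured sandstone): t_3 = 12.5 × 0.14 / 0.3086 = 5.671 d
  layer 4 (clean gravel): t_4 = 13.9 × 0.26 / 0.3086 = 11.71 d
Total t = Σ t_i = 22.92 days.

22.9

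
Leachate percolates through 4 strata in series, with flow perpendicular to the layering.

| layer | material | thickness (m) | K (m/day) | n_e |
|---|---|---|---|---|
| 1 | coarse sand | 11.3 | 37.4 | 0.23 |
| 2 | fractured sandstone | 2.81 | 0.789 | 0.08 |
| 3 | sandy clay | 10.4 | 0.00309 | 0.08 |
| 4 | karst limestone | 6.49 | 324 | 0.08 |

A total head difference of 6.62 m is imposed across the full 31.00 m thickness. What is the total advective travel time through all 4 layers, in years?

5.82

With flow normal to the layers, continuity requires the same specific discharge q through every layer.
Σ(b_i/K_i) = 11.3/37.4 + 2.81/0.789 + 10.4/0.00309 + 6.49/324 = 3370 d.
q = Δh / Σ(b_i/K_i) = 6.62 / 3370 = 0.001965 m/day.
In each layer the seepage velocity is v_i = q/n_i, so the layer transit time is t_i = b_i·n_i / q:
  layer 1 (coarse sand): t_1 = 11.3 × 0.23 / 0.001965 = 1323 d
  layer 2 (fractured sandstone): t_2 = 2.81 × 0.08 / 0.001965 = 114.4 d
  layer 3 (sandy clay): t_3 = 10.4 × 0.08 / 0.001965 = 423.5 d
  layer 4 (karst limestone): t_4 = 6.49 × 0.08 / 0.001965 = 264.3 d
Total t = Σ t_i = 2125 days = 5.818 years.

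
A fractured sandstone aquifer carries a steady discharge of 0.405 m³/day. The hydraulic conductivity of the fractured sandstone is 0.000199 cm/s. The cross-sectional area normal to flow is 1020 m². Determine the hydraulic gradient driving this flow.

0.00231

Convert K: 0.000199 cm/s × 864 = 0.1719 m/day.
From Q = K·A·i, i = Q / (K·A) = 0.405 / (0.1719 × 1020) = 0.002309.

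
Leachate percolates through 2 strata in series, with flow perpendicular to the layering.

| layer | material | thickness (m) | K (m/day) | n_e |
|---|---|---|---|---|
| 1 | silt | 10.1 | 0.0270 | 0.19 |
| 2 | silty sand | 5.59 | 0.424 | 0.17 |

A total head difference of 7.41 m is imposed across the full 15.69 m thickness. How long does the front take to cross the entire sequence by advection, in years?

0.411

With flow normal to the layers, continuity requires the same specific discharge q through every layer.
Σ(b_i/K_i) = 10.1/0.0270 + 5.59/0.424 = 387.3 d.
q = Δh / Σ(b_i/K_i) = 7.41 / 387.3 = 0.01913 m/day.
In each layer the seepage velocity is v_i = q/n_i, so the layer transit time is t_i = b_i·n_i / q:
  layer 1 (silt): t_1 = 10.1 × 0.19 / 0.01913 = 100.3 d
  layer 2 (silty sand): t_2 = 5.59 × 0.17 / 0.01913 = 49.66 d
Total t = Σ t_i = 150.0 days = 0.4106 years.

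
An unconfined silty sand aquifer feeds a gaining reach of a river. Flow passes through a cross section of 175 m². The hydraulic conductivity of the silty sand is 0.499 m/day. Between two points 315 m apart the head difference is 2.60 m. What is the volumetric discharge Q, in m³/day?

Hydraulic gradient i = Δh / L = 2.60 / 315 = 0.008254.
Darcy's law: Q = K · A · i = 0.4990 × 175.0 × 0.008254 = 0.7208 m³/day.

0.721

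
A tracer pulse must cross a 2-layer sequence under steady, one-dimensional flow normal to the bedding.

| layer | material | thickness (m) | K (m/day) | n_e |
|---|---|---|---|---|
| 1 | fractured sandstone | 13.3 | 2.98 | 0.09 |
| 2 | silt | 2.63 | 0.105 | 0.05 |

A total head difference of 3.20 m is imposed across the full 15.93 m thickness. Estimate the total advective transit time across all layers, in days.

With flow normal to the layers, continuity requires the same specific discharge q through every layer.
Σ(b_i/K_i) = 13.3/2.98 + 2.63/0.105 = 29.51 d.
q = Δh / Σ(b_i/K_i) = 3.20 / 29.51 = 0.1084 m/day.
In each layer the seepage velocity is v_i = q/n_i, so the layer transit time is t_i = b_i·n_i / q:
  layer 1 (fractured sandstone): t_1 = 13.3 × 0.09 / 0.1084 = 11.04 d
  layer 2 (silt): t_2 = 2.63 × 0.05 / 0.1084 = 1.213 d
Total t = Σ t_i = 12.25 days.

12.3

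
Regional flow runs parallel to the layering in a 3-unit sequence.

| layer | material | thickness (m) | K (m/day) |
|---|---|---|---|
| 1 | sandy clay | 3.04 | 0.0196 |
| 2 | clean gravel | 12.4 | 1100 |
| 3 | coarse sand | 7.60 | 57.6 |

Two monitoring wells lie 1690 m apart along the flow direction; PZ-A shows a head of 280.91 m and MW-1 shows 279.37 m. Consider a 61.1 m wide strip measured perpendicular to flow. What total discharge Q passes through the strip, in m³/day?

Flow is parallel to layering, so each bed carries its own Darcy discharge and the transmissivities add.
Σ(K_i·b_i) = 0.0196×3.04 + 1100×12.4 + 57.6×7.60 = 14078 m²/day.
Hydraulic gradient i = (280.91 − 279.37) / 1690 = 1.54 / 1690 = 0.0009112.
Q = Σ(K_i·b_i) · W · i = 14078 × 61.1 × 0.0009112 = 783.8 m³/day.

784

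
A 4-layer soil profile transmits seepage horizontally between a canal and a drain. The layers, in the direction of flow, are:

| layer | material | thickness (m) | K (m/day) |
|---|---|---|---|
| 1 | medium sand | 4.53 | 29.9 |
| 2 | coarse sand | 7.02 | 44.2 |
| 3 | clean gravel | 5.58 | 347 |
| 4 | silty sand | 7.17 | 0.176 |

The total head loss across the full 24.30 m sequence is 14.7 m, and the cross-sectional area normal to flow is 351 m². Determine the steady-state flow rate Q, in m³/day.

Flow is perpendicular to layering, so the layers act in series and the equivalent K is the thickness-weighted harmonic mean.
Total thickness L = 4.53 + 7.02 + 5.58 + 7.17 = 24.30 m.
Σ(b_i/K_i) = 4.53/29.9 + 7.02/44.2 + 5.58/347 + 7.17/0.176 = 41.07 d.
K_eq = L / Σ(b_i/K_i) = 24.30 / 41.07 = 0.5917 m/day.
Q = K_eq · A · (Δh/L) = 0.5917 × 351 × (14.7/24.30) = 125.6 m³/day.

126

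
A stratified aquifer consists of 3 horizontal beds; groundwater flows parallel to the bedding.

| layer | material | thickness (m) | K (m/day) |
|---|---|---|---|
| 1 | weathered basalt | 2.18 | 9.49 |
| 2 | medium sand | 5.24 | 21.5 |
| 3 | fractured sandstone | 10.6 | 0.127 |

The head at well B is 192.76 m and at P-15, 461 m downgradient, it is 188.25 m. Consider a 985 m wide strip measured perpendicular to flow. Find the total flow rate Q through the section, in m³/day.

1300

Flow is parallel to layering, so each bed carries its own Darcy discharge and the transmissivities add.
Σ(K_i·b_i) = 9.49×2.18 + 21.5×5.24 + 0.127×10.6 = 134.7 m²/day.
Hydraulic gradient i = (192.76 − 188.25) / 461 = 4.51 / 461 = 0.009783.
Q = Σ(K_i·b_i) · W · i = 134.7 × 985 × 0.009783 = 1298 m³/day.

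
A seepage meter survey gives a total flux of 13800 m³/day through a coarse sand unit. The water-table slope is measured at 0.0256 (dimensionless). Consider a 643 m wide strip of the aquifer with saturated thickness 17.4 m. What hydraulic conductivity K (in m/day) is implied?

48.2

Cross-sectional area A = 643 × 17.4 = 11188 m².
Hydraulic gradient i = 0.0256.
From Q = K·A·i, K = Q / (A·i) = 13800 / (11188 × 0.02560) = 48.18 m/day.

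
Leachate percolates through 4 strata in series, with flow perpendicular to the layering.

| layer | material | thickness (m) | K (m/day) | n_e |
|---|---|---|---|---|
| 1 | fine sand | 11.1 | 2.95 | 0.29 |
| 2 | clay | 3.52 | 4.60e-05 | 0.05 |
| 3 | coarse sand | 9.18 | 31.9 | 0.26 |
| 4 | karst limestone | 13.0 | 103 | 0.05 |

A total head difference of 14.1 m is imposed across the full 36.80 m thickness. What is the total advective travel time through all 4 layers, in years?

With flow normal to the layers, continuity requires the same specific discharge q through every layer.
Σ(b_i/K_i) = 11.1/2.95 + 3.52/4.60e-05 + 9.18/31.9 + 13.0/103 = 76526 d.
q = Δh / Σ(b_i/K_i) = 14.1 / 76526 = 0.0001843 m/day.
In each layer the seepage velocity is v_i = q/n_i, so the layer transit time is t_i = b_i·n_i / q:
  layer 1 (fine sand): t_1 = 11.1 × 0.29 / 0.0001843 = 17471 d
  layer 2 (clay): t_2 = 3.52 × 0.05 / 0.0001843 = 955.2 d
  layer 3 (coarse sand): t_3 = 9.18 × 0.26 / 0.0001843 = 12954 d
  layer 4 (karst limestone): t_4 = 13.0 × 0.05 / 0.0001843 = 3528 d
Total t = Σ t_i = 34908 days = 95.57 years.

95.6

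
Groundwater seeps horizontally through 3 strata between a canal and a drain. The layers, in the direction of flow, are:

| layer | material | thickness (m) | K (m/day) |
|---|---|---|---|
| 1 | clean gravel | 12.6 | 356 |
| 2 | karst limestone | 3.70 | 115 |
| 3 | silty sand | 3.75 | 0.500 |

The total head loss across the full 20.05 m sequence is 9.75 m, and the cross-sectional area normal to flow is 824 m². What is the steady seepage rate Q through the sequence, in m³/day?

1060

Flow is perpendicular to layering, so the layers act in series and the equivalent K is the thickness-weighted harmonic mean.
Total thickness L = 12.6 + 3.70 + 3.75 = 20.05 m.
Σ(b_i/K_i) = 12.6/356 + 3.70/115 + 3.75/0.500 = 7.568 d.
K_eq = L / Σ(b_i/K_i) = 20.05 / 7.568 = 2.649 m/day.
Q = K_eq · A · (Δh/L) = 2.649 × 824 × (9.75/20.05) = 1062 m³/day.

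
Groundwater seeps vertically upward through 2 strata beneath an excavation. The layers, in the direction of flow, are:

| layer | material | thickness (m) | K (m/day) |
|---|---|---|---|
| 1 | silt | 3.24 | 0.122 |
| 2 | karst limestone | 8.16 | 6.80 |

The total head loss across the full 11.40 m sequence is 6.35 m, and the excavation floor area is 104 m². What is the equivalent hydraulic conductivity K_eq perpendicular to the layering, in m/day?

0.411

Flow is perpendicular to layering, so the layers act in series and the equivalent K is the thickness-weighted harmonic mean.
Total thickness L = 3.24 + 8.16 = 11.40 m.
Σ(b_i/K_i) = 3.24/0.122 + 8.16/6.80 = 27.76 d.
K_eq = L / Σ(b_i/K_i) = 11.40 / 27.76 = 0.4107 m/day.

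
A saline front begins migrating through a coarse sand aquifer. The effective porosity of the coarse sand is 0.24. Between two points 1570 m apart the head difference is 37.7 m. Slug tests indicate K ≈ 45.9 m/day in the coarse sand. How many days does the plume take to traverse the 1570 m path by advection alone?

Hydraulic gradient i = Δh / L = 37.7 / 1570 = 0.02401.
Darcy flux q = K · i = 45.90 × 0.02401 = 1.102 m/day.
Seepage velocity v = q / n_e = 1.102 / 0.24 = 4.592 m/day.
Travel time t = L / v = 1570 / 4.592 = 341.9 days.

342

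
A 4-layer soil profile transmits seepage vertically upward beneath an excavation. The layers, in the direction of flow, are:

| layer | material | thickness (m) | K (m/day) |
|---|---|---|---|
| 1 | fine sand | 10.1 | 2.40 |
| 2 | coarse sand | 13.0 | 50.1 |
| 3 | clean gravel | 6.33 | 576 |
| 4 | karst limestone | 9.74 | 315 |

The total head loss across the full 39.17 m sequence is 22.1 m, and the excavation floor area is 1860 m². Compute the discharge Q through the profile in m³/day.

9110

Flow is perpendicular to layering, so the layers act in series and the equivalent K is the thickness-weighted harmonic mean.
Total thickness L = 10.1 + 13.0 + 6.33 + 9.74 = 39.17 m.
Σ(b_i/K_i) = 10.1/2.40 + 13.0/50.1 + 6.33/576 + 9.74/315 = 4.510 d.
K_eq = L / Σ(b_i/K_i) = 39.17 / 4.510 = 8.686 m/day.
Q = K_eq · A · (Δh/L) = 8.686 × 1860 × (22.1/39.17) = 9115 m³/day.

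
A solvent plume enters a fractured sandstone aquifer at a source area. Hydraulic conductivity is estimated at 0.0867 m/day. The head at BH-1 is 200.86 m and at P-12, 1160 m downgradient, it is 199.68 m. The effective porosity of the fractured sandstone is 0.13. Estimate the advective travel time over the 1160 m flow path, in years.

4680

Hydraulic gradient i = (200.86 − 199.68) / 1160 = 1.18 / 1160 = 0.001017.
Darcy flux q = K · i = 0.08670 × 0.001017 = 8.819e-05 m/day.
Seepage velocity v = q / n_e = 8.819e-05 / 0.13 = 0.0006784 m/day.
Travel time t = L / v = 1160 / 0.0006784 = 1.710e+06 days = 4681 years.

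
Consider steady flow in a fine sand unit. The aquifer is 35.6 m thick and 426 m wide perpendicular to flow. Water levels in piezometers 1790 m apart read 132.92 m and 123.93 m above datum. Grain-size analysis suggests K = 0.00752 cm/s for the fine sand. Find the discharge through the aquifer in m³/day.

Convert K: 0.00752 cm/s × 864 = 6.497 m/day.
Cross-sectional area A = 426 × 35.6 = 15166 m².
Hydraulic gradient i = (132.92 − 123.93) / 1790 = 8.99 / 1790 = 0.005022.
Darcy's law: Q = K · A · i = 6.497 × 15166 × 0.005022 = 494.9 m³/day.

495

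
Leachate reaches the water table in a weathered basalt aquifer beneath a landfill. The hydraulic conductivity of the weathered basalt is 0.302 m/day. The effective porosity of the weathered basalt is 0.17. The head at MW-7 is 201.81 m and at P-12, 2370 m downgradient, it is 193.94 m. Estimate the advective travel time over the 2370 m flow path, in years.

1100

Hydraulic gradient i = (201.81 − 193.94) / 2370 = 7.87 / 2370 = 0.003321.
Darcy flux q = K · i = 0.3020 × 0.003321 = 0.001003 m/day.
Seepage velocity v = q / n_e = 0.001003 / 0.17 = 0.005899 m/day.
Travel time t = L / v = 2370 / 0.005899 = 4.018e+05 days = 1100 years.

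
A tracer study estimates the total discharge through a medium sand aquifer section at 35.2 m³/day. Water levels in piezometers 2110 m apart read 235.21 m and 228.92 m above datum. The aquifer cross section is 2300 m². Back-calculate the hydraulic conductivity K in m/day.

Hydraulic gradient i = (235.21 − 228.92) / 2110 = 6.29 / 2110 = 0.002981.
From Q = K·A·i, K = Q / (A·i) = 35.2 / (2300 × 0.002981) = 5.134 m/day.

5.13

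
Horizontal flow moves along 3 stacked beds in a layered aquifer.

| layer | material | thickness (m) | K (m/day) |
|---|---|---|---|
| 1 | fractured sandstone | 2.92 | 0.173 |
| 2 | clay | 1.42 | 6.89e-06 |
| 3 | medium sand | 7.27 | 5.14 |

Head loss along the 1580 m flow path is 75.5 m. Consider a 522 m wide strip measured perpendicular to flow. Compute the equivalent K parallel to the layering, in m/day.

Flow is parallel to layering, so each bed carries its own Darcy discharge and the transmissivities add.
Σ(K_i·b_i) = 0.173×2.92 + 6.89e-06×1.42 + 5.14×7.27 = 37.87 m²/day.
Total thickness b = 11.61 m, so K_eq = Σ(K_i·b_i)/b = 3.262 m/day.

3.26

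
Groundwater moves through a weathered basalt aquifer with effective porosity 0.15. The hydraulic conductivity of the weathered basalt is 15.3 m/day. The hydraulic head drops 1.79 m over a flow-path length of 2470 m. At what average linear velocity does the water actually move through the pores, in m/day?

0.0739

Hydraulic gradient i = Δh / L = 1.79 / 2470 = 0.0007247.
Darcy flux q = K · i = 15.30 × 0.0007247 = 0.01109 m/day.
Seepage velocity v = q / n_e = 0.01109 / 0.15 = 0.07392 m/day.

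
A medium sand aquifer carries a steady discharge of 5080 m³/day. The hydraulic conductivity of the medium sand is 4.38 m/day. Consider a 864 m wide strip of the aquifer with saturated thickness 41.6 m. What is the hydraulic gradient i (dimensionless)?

0.0323

Cross-sectional area A = 864 × 41.6 = 35942 m².
From Q = K·A·i, i = Q / (K·A) = 5080 / (4.380 × 35942) = 0.03227.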